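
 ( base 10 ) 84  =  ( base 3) 10010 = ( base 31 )2M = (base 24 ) 3C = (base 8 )124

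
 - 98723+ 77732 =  - 20991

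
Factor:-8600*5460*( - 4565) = 214354140000= 2^5 * 3^1*5^4 * 7^1*11^1*13^1*43^1*83^1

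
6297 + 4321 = 10618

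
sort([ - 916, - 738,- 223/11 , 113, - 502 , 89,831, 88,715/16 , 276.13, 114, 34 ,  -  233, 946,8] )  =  [-916 , - 738, - 502, - 233, - 223/11,8,34 , 715/16,88,  89,  113,114,276.13,  831,946] 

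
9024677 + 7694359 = 16719036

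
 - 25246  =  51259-76505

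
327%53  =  9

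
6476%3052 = 372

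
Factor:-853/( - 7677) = 3^(-2)=1/9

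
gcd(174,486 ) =6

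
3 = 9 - 6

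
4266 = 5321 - 1055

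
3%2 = 1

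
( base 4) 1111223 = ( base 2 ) 1010101101011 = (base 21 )c92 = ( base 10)5483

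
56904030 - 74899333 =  - 17995303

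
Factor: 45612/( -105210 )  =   - 2^1*5^(  -  1 )*167^( - 1)*181^1 = - 362/835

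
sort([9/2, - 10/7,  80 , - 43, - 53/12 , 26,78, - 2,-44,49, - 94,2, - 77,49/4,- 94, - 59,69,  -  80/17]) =[- 94 , - 94, - 77, - 59, - 44,-43,  -  80/17 ,  -  53/12, - 2,-10/7,2,9/2,49/4,26, 49, 69,78, 80] 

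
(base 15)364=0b1100000001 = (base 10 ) 769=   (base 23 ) 1AA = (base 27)11d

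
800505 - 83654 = 716851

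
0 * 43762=0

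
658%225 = 208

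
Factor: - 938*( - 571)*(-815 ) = -436512370 = - 2^1*5^1*7^1*67^1*163^1*571^1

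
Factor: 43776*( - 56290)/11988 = - 2^7* 3^( - 2)*5^1*13^1*19^1*37^( - 1 )*433^1 = - 68448640/333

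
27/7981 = 27/7981   =  0.00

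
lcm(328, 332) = 27224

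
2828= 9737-6909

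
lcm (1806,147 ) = 12642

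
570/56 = 285/28 = 10.18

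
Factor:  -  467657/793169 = -13^ (-1 )*17^(-1 )*37^(-1 ) * 97^( - 1)*467657^1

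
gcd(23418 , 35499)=3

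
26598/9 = 2955+1/3 =2955.33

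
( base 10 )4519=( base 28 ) 5lb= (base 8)10647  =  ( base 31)4LO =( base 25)75J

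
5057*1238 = 6260566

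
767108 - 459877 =307231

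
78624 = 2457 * 32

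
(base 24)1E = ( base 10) 38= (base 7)53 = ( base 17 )24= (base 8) 46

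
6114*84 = 513576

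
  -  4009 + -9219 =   -  13228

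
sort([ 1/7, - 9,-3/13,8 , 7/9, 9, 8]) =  [ - 9 , - 3/13 , 1/7,7/9, 8, 8,9]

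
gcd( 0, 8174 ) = 8174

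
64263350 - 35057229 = 29206121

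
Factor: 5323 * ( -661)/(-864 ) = 3518503/864 = 2^( - 5)*3^( - 3)*661^1*5323^1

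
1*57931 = 57931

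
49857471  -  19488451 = 30369020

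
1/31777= 1/31777 = 0.00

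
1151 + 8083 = 9234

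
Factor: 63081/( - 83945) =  - 387/515 = -3^2*  5^( - 1) * 43^1*103^ (  -  1)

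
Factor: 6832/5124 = 2^2*3^(-1 ) =4/3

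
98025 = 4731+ 93294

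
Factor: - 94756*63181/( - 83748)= 1496694709/20937 = 3^( - 1 )*7^( - 1 )*23^1 * 41^1 *67^1*997^( - 1 )*23689^1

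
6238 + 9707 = 15945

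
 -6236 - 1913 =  - 8149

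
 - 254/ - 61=4  +  10/61=4.16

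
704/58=352/29 = 12.14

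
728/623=1 + 15/89 = 1.17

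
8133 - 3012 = 5121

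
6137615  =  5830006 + 307609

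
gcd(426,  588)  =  6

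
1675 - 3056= - 1381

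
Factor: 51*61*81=3^5*17^1*61^1 = 251991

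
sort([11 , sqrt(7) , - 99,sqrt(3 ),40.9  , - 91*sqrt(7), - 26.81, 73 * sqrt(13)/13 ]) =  [ - 91*sqrt (7), - 99,- 26.81 , sqrt(3 ),sqrt(7),11,  73 * sqrt(13)/13, 40.9] 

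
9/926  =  9/926=0.01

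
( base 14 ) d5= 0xBB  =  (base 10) 187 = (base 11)160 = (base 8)273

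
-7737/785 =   -  10 + 113/785= - 9.86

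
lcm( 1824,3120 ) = 118560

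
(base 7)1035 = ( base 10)369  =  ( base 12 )269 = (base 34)AT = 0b101110001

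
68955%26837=15281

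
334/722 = 167/361= 0.46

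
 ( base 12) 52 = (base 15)42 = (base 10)62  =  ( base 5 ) 222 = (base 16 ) 3e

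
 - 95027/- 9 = 10558 + 5/9 =10558.56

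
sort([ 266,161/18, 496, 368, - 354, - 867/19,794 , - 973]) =[ - 973,-354, - 867/19, 161/18, 266, 368, 496, 794] 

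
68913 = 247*279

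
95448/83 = 95448/83  =  1149.98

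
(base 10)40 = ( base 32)18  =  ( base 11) 37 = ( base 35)15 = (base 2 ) 101000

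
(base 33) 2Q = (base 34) 2o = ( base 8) 134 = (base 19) 4G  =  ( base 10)92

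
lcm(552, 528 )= 12144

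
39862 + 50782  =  90644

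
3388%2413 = 975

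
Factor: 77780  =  2^2*5^1*3889^1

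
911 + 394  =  1305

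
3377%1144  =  1089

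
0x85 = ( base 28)4L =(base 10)133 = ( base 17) 7e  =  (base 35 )3S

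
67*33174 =2222658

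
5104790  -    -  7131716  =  12236506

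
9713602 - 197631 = 9515971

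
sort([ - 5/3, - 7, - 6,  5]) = [ - 7, - 6, - 5/3, 5 ] 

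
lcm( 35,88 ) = 3080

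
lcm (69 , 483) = 483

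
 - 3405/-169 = 20 + 25/169 = 20.15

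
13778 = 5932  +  7846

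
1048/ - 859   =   - 1048/859 = - 1.22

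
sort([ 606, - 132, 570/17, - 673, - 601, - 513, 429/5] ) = [ - 673, - 601, - 513, - 132,570/17, 429/5, 606 ] 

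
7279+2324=9603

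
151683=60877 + 90806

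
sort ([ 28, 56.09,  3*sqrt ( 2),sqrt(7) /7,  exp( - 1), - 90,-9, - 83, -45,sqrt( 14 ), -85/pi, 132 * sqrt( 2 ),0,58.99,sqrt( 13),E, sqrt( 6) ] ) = [ - 90, - 83 , - 45, - 85/pi, - 9,0,exp( - 1),sqrt(  7) /7,sqrt(6 ),E,sqrt( 13 ),sqrt( 14 ),3*sqrt( 2 ), 28,56.09,58.99,132*sqrt(2)] 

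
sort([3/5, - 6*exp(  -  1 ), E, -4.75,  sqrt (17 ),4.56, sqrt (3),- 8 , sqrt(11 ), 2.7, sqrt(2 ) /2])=[ - 8,-4.75,-6*exp(- 1), 3/5, sqrt(2 ) /2,sqrt(3 ),  2.7, E,sqrt(11 ), sqrt(17),4.56]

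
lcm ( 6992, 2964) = 272688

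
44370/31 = 1431 + 9/31= 1431.29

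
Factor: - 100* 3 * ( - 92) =2^4*3^1*5^2 * 23^1 = 27600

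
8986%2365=1891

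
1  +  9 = 10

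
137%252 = 137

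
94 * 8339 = 783866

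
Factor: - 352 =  - 2^5 *11^1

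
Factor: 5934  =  2^1*3^1*23^1*43^1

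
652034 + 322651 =974685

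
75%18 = 3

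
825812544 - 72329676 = 753482868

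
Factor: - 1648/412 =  - 2^2 = - 4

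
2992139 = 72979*41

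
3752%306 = 80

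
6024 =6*1004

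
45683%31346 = 14337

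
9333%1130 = 293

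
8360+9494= 17854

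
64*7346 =470144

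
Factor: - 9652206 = -2^1*3^1*73^1*22037^1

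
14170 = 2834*5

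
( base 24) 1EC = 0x39c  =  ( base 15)419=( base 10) 924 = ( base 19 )2ac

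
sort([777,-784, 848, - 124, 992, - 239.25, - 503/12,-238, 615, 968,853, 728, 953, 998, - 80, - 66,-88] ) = [ -784, - 239.25, - 238, - 124, - 88, - 80,-66, - 503/12,615, 728, 777,848,853,  953, 968,992,  998]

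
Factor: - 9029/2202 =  - 2^(-1)*3^( - 1) *367^(-1)*9029^1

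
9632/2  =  4816= 4816.00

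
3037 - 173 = 2864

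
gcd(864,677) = 1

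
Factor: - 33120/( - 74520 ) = 2^2*3^(-2) = 4/9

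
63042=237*266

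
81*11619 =941139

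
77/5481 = 11/783 = 0.01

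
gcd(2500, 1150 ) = 50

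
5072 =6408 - 1336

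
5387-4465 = 922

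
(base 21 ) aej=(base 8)11163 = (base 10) 4723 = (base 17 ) g5e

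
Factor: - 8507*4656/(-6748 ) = 2^2*3^1*7^(-1)*47^1*97^1 * 181^1*241^(-1 ) = 9902148/1687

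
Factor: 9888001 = 47^1*101^1*2083^1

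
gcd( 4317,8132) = 1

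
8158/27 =8158/27 = 302.15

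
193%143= 50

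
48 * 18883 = 906384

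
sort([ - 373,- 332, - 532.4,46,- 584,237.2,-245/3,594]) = [-584, - 532.4 ,-373, - 332, - 245/3,46,237.2,594 ] 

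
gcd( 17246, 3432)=2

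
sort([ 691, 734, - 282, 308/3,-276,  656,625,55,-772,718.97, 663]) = [-772,-282,- 276, 55,308/3, 625,656, 663,691, 718.97,734]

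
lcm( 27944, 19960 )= 139720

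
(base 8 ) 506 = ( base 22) ei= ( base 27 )c2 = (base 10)326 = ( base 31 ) AG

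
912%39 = 15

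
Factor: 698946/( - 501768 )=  - 116491/83628= - 2^(-2 )*3^( - 2 )*23^( - 1)*101^(-1)*116491^1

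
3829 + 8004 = 11833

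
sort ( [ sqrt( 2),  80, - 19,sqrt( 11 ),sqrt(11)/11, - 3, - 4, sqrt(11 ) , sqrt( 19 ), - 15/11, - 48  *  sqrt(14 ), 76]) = [ - 48*sqrt(14) , - 19,-4, - 3,-15/11,sqrt(11 ) /11,  sqrt( 2), sqrt( 11), sqrt(11 ),sqrt( 19)  ,  76,80 ] 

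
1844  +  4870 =6714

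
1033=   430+603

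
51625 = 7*7375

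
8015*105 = 841575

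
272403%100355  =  71693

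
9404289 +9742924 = 19147213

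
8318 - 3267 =5051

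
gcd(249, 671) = 1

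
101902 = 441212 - 339310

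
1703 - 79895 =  - 78192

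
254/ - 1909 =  - 1+1655/1909 = - 0.13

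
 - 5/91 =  - 5/91 = - 0.05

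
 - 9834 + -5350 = - 15184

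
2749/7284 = 2749/7284 = 0.38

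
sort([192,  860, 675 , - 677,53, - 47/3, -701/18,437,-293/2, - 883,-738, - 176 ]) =[ - 883,-738, - 677, - 176,  -  293/2, - 701/18  ,-47/3,53,192,437,675,860]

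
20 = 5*4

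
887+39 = 926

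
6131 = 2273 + 3858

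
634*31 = 19654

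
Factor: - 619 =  - 619^1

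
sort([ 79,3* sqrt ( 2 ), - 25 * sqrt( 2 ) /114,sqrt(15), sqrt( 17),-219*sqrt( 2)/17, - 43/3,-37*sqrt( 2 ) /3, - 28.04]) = [ - 28.04, - 219*sqrt (2) /17, -37 * sqrt(2 ) /3, - 43/3, - 25*sqrt( 2 ) /114,sqrt(15), sqrt( 17 ), 3* sqrt( 2), 79]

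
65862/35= 1881 + 27/35 = 1881.77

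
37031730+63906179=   100937909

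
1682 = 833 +849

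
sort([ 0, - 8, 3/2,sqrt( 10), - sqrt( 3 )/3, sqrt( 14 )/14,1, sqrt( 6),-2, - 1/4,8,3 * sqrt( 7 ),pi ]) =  [ - 8,-2,-sqrt( 3 )/3, - 1/4, 0, sqrt( 14)/14,  1, 3/2,sqrt( 6), pi, sqrt( 10 ), 3*sqrt( 7), 8 ] 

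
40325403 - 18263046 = 22062357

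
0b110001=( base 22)25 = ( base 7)100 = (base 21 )27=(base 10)49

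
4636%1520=76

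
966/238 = 69/17 = 4.06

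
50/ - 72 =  - 1 + 11/36  =  - 0.69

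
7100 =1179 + 5921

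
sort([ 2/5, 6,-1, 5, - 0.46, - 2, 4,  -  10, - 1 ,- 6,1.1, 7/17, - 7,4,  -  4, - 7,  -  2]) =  [ - 10, - 7, - 7, - 6, - 4, - 2, - 2, -1,  -  1, - 0.46,2/5,7/17,1.1,4,4, 5, 6 ]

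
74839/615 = 121 + 424/615 = 121.69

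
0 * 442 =0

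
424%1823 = 424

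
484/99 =4+8/9=4.89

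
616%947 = 616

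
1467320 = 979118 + 488202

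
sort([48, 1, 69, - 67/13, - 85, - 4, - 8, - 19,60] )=[ - 85, - 19,- 8, - 67/13, - 4,1 , 48,60, 69]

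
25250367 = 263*96009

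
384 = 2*192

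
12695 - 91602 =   -  78907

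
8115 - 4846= 3269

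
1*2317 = 2317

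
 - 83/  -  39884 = 83/39884=0.00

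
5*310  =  1550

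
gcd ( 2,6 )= 2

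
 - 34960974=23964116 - 58925090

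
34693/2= 17346  +  1/2= 17346.50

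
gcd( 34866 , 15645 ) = 447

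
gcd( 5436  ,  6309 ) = 9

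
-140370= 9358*( - 15) 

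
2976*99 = 294624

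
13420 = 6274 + 7146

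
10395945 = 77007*135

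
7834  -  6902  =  932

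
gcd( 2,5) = 1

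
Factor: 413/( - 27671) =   -  67^( - 1) = -1/67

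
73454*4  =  293816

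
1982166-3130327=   -  1148161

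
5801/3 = 5801/3 = 1933.67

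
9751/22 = 443 + 5/22  =  443.23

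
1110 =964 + 146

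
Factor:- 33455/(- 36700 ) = 2^(  -  2)*5^( - 1 )*367^(-1 ) * 6691^1 = 6691/7340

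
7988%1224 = 644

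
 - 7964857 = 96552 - 8061409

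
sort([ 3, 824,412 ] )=[ 3,412,824] 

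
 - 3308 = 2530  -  5838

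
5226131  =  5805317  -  579186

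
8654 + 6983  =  15637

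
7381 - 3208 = 4173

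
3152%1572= 8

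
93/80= 93/80 = 1.16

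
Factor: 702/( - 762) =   -  117/127= - 3^2 * 13^1*127^( - 1)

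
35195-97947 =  - 62752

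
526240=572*920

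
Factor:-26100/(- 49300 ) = 3^2*17^(-1) =9/17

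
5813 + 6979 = 12792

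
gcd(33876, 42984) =36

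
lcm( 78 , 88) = 3432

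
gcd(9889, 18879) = 899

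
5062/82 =61 + 30/41 = 61.73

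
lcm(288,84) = 2016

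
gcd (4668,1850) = 2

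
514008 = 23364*22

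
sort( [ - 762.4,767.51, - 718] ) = [-762.4 , - 718,767.51 ]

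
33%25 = 8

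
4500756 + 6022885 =10523641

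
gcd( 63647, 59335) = 1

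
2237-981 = 1256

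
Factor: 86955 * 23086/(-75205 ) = -2^1 * 3^1*7^1 *11^1* 13^( - 2)*17^2*31^1*89^ ( - 1 )*97^1 = - 401488626/15041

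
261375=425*615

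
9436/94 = 4718/47 = 100.38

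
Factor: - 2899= - 13^1 *223^1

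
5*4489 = 22445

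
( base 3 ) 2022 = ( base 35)1r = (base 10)62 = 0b111110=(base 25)2C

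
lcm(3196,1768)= 83096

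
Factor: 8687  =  7^1*17^1*73^1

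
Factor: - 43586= - 2^1*19^1*31^1*37^1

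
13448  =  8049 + 5399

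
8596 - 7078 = 1518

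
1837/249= 1837/249 = 7.38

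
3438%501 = 432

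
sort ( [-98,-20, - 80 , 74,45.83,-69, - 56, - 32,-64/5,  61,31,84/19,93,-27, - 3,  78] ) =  [ - 98, - 80,  -  69, - 56, - 32,-27,-20 ,- 64/5, - 3,84/19,31,45.83,61,74, 78, 93]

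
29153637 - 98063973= - 68910336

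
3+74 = 77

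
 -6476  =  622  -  7098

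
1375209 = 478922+896287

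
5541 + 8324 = 13865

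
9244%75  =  19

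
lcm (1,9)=9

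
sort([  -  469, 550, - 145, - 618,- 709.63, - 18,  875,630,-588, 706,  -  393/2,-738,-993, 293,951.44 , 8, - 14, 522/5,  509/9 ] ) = [-993, - 738,-709.63,-618,  -  588, - 469,-393/2,  -  145, - 18,  -  14,8,509/9, 522/5, 293, 550, 630,706, 875, 951.44]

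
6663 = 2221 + 4442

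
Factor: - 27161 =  - 157^1*173^1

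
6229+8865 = 15094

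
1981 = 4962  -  2981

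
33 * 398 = 13134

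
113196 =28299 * 4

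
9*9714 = 87426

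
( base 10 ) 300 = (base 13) 1A1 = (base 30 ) a0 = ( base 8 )454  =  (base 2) 100101100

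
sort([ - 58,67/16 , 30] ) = [ - 58,67/16, 30 ] 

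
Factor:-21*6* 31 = -2^1*3^2 * 7^1*31^1 = - 3906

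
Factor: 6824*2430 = 16582320  =  2^4*3^5*5^1*853^1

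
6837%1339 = 142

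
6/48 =1/8 = 0.12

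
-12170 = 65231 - 77401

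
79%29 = 21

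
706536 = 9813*72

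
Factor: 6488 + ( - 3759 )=2729^1 = 2729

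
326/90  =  163/45 = 3.62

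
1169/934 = 1169/934 = 1.25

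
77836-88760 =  - 10924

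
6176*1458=9004608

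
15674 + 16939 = 32613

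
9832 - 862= 8970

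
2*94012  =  188024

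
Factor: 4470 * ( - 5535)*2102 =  - 2^2*3^4*5^2*41^1 * 149^1 * 1051^1 = - 52006527900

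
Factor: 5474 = 2^1*7^1*17^1*23^1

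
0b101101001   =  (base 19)100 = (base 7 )1024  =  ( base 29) cd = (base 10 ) 361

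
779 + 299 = 1078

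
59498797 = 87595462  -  28096665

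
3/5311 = 3/5311 = 0.00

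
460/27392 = 115/6848= 0.02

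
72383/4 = 18095+3/4 = 18095.75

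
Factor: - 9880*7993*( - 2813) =2^3*5^1*13^1*19^1*29^1*97^1*7993^1 =222144972920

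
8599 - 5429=3170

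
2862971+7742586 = 10605557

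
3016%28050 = 3016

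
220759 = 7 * 31537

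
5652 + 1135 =6787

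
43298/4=10824 + 1/2 = 10824.50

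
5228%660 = 608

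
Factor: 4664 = 2^3 * 11^1*53^1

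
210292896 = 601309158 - 391016262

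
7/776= 7/776=   0.01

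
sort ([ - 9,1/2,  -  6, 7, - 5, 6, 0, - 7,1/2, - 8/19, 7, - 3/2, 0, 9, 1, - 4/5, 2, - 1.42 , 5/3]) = [ -9 , - 7, - 6,  -  5 , - 3/2,-1.42, - 4/5,-8/19,  0, 0, 1/2, 1/2, 1, 5/3 , 2, 6 , 7,7,  9]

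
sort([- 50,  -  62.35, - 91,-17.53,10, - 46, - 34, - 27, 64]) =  [ - 91 ,  -  62.35,-50, - 46, - 34, - 27, - 17.53,  10, 64 ] 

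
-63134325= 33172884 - 96307209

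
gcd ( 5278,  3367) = 91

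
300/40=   7 + 1/2 = 7.50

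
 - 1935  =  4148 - 6083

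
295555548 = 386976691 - 91421143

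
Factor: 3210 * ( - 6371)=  - 2^1*3^1*5^1*23^1 * 107^1*277^1 = - 20450910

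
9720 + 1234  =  10954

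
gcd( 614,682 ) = 2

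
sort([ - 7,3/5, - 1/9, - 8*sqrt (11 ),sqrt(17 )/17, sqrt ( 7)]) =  [ - 8*sqrt(11 ),-7, - 1/9,sqrt(17 )/17, 3/5,sqrt( 7)]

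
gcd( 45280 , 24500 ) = 20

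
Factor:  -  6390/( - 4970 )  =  3^2* 7^ ( - 1 ) = 9/7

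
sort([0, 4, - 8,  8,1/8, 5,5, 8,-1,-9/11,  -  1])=[-8, - 1, - 1, - 9/11 , 0,1/8, 4,5, 5,8 , 8]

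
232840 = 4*58210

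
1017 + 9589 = 10606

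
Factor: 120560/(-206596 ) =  - 2^2*5^1 * 11^1*13^(-1 )*29^(- 1) = -220/377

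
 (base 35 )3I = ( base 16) 7B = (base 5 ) 443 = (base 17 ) 74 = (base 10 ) 123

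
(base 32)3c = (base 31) 3f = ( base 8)154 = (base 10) 108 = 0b1101100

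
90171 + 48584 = 138755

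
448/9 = 448/9 = 49.78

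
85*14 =1190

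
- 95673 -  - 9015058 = 8919385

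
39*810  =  31590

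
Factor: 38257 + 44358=5^1*13^1  *  31^1 * 41^1 = 82615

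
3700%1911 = 1789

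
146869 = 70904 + 75965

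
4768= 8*596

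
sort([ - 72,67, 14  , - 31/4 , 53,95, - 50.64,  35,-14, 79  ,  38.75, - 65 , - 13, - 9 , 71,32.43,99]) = [-72,  -  65, - 50.64 , - 14, - 13 , - 9, - 31/4,14, 32.43,35 , 38.75, 53,67,  71,  79,95, 99]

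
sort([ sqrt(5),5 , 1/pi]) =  [1/pi, sqrt(5 ), 5] 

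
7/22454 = 7/22454 = 0.00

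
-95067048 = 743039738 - 838106786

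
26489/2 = 13244+1/2 = 13244.50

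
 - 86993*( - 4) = 347972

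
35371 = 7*5053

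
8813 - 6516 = 2297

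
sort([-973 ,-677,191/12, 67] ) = [ - 973, - 677,191/12,67]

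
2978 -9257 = - 6279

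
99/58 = 99/58 = 1.71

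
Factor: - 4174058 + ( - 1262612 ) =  - 2^1*5^1 * 107^1*5081^1   =  - 5436670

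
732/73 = 732/73 = 10.03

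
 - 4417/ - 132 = 4417/132 = 33.46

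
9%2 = 1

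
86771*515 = 44687065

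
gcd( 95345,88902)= 1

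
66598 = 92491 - 25893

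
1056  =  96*11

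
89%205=89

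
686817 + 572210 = 1259027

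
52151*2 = 104302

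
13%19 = 13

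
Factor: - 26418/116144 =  - 2^(-3)*3^1*37^1*61^( - 1) = - 111/488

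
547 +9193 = 9740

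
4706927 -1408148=3298779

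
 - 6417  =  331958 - 338375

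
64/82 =32/41 = 0.78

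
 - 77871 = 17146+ - 95017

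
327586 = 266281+61305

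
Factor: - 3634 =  - 2^1*23^1*79^1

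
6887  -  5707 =1180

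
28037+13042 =41079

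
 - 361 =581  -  942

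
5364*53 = 284292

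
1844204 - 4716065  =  -2871861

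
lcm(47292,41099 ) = 3452316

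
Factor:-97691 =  - 11^1*83^1*107^1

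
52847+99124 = 151971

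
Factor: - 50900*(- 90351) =2^2 * 3^2*5^2*509^1*10039^1 = 4598865900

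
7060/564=12+73/141 = 12.52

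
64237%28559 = 7119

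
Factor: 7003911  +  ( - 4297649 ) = 2706262 = 2^1*13^1*104087^1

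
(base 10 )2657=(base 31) 2nm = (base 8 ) 5141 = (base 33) 2eh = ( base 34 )2A5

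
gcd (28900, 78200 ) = 1700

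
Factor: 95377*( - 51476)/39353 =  - 4909626452/39353 = - 2^2*17^1*23^ (- 1)*29^( - 1 )*59^ ( - 1)*127^1*751^1*757^1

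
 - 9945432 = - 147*67656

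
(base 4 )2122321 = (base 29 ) bmo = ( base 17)2052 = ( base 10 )9913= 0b10011010111001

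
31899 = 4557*7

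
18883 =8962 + 9921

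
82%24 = 10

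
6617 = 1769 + 4848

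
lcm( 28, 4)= 28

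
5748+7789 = 13537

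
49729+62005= 111734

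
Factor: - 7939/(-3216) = 2^(-4 )*3^(-1)*17^1 *67^(-1)*467^1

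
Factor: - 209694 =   -  2^1*3^1 * 34949^1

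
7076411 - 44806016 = - 37729605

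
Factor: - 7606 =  - 2^1*3803^1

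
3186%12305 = 3186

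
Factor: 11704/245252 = 2^1*11^1*461^( - 1 ) = 22/461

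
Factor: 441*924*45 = 2^2*3^5*5^1*7^3*11^1 =18336780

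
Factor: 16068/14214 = 2^1*13^1*23^( - 1)= 26/23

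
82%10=2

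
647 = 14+633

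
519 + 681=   1200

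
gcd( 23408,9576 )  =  1064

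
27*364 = 9828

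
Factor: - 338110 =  - 2^1*5^1 * 33811^1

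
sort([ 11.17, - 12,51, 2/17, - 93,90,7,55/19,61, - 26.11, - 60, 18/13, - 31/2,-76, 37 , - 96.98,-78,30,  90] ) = [ - 96.98, - 93, - 78, - 76, - 60, - 26.11, - 31/2,-12,2/17, 18/13,  55/19,7,11.17,30,37, 51 , 61,90,90] 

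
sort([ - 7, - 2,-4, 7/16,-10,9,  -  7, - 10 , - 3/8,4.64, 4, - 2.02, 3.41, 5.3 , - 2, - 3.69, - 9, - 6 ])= [ - 10, - 10, - 9, - 7 ,- 7, - 6,-4,-3.69, - 2.02, - 2, - 2,-3/8 , 7/16, 3.41,4, 4.64,  5.3,9] 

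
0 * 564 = 0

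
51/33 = 17/11 = 1.55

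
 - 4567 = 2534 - 7101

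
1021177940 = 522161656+499016284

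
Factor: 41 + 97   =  2^1*3^1 * 23^1 = 138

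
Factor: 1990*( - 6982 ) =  -2^2*5^1 *199^1*3491^1 = -  13894180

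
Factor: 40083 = 3^1*31^1*431^1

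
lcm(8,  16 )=16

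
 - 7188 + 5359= - 1829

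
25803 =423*61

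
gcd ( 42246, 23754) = 6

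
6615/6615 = 1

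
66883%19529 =8296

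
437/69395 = 437/69395 = 0.01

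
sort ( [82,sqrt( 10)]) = [sqrt(10),82] 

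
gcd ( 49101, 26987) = 1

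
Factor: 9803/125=5^( - 3 )* 9803^1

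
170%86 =84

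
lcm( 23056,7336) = 161392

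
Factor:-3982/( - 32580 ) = 2^( - 1 )*3^ (-2) *5^(-1 )*11^1 =11/90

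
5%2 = 1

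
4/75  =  4/75 = 0.05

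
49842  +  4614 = 54456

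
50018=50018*1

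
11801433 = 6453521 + 5347912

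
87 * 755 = 65685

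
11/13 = 11/13=0.85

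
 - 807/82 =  - 10 + 13/82 = - 9.84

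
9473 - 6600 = 2873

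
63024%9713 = 4746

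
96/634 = 48/317  =  0.15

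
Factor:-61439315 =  - 5^1 * 7^1 * 97^1*18097^1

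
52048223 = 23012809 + 29035414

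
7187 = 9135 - 1948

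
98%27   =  17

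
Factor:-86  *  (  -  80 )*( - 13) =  - 2^5*5^1  *13^1*43^1 = -89440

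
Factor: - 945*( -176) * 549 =91309680=2^4*3^5*5^1*7^1 * 11^1*61^1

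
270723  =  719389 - 448666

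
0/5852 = 0=0.00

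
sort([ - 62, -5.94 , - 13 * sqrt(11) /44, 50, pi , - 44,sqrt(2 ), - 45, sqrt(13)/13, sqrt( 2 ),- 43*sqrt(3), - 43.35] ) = [  -  43*sqrt( 3 ), - 62, - 45,-44, - 43.35,-5.94, - 13*sqrt (11)/44, sqrt (13 )/13, sqrt( 2), sqrt(2),pi, 50 ]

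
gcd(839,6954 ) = 1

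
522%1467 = 522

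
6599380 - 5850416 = 748964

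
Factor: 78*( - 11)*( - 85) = 2^1*3^1*5^1*11^1 * 13^1*17^1=72930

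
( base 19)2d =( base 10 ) 51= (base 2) 110011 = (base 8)63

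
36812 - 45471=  - 8659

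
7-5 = 2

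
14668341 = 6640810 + 8027531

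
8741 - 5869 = 2872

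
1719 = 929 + 790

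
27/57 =9/19 = 0.47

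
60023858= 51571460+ 8452398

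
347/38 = 347/38= 9.13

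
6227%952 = 515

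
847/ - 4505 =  - 1 + 3658/4505  =  - 0.19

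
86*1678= 144308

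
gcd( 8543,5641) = 1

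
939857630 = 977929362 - 38071732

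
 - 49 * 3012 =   -  147588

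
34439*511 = 17598329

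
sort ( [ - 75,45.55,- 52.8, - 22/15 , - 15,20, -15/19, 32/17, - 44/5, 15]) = [ - 75, - 52.8, - 15,  -  44/5, - 22/15, - 15/19,32/17,15 , 20,45.55]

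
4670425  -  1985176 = 2685249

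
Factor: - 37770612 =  - 2^2*3^1 * 11^1 * 277^1 * 1033^1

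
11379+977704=989083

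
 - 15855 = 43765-59620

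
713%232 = 17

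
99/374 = 9/34 = 0.26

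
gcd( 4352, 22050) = 2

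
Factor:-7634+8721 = 1087 = 1087^1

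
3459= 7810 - 4351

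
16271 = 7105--9166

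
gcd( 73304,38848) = 8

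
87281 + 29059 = 116340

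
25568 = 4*6392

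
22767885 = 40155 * 567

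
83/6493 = 83/6493 = 0.01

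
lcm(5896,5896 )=5896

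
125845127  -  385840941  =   - 259995814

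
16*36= 576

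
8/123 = 8/123 = 0.07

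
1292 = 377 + 915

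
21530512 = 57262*376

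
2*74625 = 149250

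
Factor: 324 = 2^2*3^4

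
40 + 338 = 378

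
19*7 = 133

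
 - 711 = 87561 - 88272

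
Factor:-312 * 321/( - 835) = 100152/835 = 2^3*3^2 * 5^( - 1)*13^1 *107^1*167^(-1) 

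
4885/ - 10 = - 489 + 1/2=-  488.50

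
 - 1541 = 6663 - 8204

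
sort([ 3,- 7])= [-7, 3 ]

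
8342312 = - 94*( - 88748)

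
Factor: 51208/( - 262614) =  - 2^2*3^( - 1 )*11^( - 1)*23^( - 1 )*37^1 = - 148/759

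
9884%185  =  79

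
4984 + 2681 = 7665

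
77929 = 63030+14899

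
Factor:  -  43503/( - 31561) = 51/37=   3^1 * 17^1*37^( - 1)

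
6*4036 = 24216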